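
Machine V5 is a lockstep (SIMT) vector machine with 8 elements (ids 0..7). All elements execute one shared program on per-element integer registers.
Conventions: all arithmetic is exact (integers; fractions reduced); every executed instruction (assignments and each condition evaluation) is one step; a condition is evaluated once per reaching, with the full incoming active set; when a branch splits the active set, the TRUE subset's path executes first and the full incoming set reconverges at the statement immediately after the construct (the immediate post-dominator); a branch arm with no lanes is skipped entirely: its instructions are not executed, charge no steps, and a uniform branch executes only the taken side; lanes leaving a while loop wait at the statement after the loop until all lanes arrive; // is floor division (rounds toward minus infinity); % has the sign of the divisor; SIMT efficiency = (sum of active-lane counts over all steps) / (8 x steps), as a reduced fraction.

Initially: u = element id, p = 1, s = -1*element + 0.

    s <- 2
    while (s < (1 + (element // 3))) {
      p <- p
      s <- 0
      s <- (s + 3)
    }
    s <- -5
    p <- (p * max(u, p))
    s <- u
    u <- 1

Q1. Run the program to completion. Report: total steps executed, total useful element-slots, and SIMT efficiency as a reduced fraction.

Answer: 10 steps, 56 useful, 7/10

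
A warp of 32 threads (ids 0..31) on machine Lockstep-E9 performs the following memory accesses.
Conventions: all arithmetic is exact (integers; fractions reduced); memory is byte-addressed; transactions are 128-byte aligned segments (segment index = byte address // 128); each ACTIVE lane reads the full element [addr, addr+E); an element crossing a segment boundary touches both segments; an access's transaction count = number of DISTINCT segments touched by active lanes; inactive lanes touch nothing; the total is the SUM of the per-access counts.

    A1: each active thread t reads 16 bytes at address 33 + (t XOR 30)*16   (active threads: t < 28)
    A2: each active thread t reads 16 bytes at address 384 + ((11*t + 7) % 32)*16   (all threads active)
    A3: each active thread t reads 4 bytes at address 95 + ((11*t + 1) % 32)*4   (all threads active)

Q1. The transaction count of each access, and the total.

A1: 5 transactions
A2: 4 transactions
A3: 2 transactions

Answer: 5,4,2; total 11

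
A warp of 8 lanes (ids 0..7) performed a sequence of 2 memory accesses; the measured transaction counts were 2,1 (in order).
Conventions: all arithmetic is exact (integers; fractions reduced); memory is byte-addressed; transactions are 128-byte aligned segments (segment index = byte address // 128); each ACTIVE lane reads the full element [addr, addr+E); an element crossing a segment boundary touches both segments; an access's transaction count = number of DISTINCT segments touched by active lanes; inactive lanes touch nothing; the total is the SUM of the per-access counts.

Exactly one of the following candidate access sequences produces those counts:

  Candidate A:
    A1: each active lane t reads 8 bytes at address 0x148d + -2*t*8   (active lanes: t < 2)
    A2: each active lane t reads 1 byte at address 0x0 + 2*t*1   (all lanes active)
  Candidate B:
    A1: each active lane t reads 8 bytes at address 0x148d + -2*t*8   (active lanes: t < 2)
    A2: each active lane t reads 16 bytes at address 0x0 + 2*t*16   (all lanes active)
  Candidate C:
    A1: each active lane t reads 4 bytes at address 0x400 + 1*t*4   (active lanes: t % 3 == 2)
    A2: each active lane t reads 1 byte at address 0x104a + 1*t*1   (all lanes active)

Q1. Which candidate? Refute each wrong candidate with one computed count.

B: A2 gives 2 transactions, not 1
C: A1 gives 1 transaction, not 2
A: all counts match (2,1)

Answer: A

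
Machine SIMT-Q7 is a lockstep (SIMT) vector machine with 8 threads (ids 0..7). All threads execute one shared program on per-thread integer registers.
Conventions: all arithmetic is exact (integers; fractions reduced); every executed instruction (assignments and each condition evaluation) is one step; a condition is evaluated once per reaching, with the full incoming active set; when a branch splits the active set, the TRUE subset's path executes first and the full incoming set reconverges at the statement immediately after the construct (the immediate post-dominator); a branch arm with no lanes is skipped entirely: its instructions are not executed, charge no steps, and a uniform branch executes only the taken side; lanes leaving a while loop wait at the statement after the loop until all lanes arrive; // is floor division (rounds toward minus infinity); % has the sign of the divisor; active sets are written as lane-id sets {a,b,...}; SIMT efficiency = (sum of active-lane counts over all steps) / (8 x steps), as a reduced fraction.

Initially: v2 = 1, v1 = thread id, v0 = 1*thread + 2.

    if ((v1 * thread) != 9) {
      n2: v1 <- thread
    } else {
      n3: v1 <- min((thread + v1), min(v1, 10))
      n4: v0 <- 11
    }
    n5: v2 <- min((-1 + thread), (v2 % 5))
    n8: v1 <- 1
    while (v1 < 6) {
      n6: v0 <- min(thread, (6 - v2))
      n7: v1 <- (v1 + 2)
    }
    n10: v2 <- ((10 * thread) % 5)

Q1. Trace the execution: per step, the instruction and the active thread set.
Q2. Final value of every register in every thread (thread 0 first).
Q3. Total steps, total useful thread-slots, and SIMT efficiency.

step 0: eval ((v1 * thread) != 9)    {0,1,2,3,4,5,6,7}
step 1: v1 <- thread                 {0,1,2,4,5,6,7}
step 2: v1 <- min((thread + v1), min(v1, 10)) {3}
step 3: v0 <- 11                     {3}
step 4: v2 <- min((-1 + thread), (v2 % 5)) {0,1,2,3,4,5,6,7}
step 5: v1 <- 1                      {0,1,2,3,4,5,6,7}
step 6: eval (v1 < 6)                {0,1,2,3,4,5,6,7}
step 7: v0 <- min(thread, (6 - v2))  {0,1,2,3,4,5,6,7}
step 8: v1 <- (v1 + 2)               {0,1,2,3,4,5,6,7}
step 9: eval (v1 < 6)                {0,1,2,3,4,5,6,7}
step 10: v0 <- min(thread, (6 - v2))  {0,1,2,3,4,5,6,7}
step 11: v1 <- (v1 + 2)               {0,1,2,3,4,5,6,7}
step 12: eval (v1 < 6)                {0,1,2,3,4,5,6,7}
step 13: v0 <- min(thread, (6 - v2))  {0,1,2,3,4,5,6,7}
step 14: v1 <- (v1 + 2)               {0,1,2,3,4,5,6,7}
step 15: eval (v1 < 6)                {0,1,2,3,4,5,6,7}
step 16: v2 <- ((10 * thread) % 5)    {0,1,2,3,4,5,6,7}

Answer: 17 steps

v2: 0,0,0,0,0,0,0,0
v1: 7,7,7,7,7,7,7,7
v0: 0,1,2,3,4,5,5,5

steps = 17; useful = 121; efficiency = 121/136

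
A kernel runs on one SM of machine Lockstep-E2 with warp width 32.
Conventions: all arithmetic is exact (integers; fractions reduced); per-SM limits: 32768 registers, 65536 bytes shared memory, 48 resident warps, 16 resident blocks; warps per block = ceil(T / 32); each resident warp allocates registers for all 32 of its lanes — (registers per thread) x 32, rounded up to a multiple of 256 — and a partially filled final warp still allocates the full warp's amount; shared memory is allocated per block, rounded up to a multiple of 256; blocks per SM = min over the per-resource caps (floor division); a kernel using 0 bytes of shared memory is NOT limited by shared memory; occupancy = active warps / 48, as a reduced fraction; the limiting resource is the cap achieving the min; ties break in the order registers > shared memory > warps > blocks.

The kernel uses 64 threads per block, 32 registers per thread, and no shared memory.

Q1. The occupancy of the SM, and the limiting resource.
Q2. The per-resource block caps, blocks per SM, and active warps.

Answer: occupancy 2/3, limited by registers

registers: 16 blocks
shared memory: no limit (kernel uses none)
warps: 24 blocks
blocks: 16 blocks

Answer: 16 blocks, 32 active warps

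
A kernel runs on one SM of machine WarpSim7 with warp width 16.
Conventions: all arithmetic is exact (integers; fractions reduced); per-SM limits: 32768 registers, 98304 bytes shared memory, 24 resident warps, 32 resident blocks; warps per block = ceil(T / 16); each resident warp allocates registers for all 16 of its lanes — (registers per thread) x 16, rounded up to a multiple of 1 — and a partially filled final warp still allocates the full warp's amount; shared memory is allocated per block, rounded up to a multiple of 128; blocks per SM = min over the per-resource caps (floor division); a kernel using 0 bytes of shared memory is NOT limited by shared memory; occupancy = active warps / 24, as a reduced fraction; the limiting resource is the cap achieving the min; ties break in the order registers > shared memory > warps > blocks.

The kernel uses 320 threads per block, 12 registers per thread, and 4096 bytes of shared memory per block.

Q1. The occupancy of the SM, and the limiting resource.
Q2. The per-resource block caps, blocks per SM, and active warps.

Answer: occupancy 5/6, limited by warps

registers: 8 blocks
shared memory: 24 blocks
warps: 1 block
blocks: 32 blocks

Answer: 1 block, 20 active warps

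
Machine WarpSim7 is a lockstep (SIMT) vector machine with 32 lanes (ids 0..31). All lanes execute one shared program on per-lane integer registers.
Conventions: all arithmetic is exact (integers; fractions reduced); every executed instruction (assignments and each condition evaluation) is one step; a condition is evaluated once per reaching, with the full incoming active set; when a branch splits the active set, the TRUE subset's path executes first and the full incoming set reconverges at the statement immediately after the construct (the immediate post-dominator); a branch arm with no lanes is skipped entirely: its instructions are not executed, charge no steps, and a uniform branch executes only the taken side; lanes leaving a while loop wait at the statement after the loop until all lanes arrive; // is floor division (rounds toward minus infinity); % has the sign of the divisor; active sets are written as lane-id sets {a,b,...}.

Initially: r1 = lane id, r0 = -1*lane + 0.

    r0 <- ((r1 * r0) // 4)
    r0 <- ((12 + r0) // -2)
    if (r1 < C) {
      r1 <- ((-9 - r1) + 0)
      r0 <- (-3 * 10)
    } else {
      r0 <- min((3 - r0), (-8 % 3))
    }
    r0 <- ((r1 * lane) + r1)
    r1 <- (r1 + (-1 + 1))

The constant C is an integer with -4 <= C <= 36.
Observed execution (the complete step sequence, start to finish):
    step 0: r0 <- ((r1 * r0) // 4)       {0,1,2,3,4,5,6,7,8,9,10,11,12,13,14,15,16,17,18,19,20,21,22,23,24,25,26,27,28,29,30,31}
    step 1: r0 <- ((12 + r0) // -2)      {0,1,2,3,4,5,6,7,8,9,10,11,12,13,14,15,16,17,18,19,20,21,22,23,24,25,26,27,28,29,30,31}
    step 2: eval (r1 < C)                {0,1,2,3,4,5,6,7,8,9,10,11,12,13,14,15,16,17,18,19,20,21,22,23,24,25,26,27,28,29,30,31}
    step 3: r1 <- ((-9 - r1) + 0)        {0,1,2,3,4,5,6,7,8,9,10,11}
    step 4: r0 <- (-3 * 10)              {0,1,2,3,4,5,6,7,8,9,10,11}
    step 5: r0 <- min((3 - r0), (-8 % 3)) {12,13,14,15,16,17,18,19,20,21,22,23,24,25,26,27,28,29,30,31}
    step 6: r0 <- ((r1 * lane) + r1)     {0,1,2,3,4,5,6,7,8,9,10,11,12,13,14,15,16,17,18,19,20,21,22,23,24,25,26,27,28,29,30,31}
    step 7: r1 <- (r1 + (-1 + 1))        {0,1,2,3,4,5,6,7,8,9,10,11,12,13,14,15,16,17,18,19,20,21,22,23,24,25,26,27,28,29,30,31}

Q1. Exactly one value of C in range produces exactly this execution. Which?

Answer: C = 12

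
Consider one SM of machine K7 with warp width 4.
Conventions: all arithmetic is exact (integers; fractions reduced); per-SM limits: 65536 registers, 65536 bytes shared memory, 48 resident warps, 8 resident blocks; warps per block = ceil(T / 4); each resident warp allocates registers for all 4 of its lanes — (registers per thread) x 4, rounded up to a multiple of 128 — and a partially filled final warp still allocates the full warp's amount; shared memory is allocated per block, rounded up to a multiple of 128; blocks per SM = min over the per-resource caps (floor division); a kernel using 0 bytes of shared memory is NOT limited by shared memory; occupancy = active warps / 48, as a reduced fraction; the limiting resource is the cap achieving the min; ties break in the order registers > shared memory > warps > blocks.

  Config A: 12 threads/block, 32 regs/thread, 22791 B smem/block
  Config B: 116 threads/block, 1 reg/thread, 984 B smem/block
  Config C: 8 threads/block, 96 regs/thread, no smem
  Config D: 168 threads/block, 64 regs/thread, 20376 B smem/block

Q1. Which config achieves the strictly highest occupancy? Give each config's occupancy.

occupancies: A 1/8, B 29/48, C 1/3, D 7/8

Answer: D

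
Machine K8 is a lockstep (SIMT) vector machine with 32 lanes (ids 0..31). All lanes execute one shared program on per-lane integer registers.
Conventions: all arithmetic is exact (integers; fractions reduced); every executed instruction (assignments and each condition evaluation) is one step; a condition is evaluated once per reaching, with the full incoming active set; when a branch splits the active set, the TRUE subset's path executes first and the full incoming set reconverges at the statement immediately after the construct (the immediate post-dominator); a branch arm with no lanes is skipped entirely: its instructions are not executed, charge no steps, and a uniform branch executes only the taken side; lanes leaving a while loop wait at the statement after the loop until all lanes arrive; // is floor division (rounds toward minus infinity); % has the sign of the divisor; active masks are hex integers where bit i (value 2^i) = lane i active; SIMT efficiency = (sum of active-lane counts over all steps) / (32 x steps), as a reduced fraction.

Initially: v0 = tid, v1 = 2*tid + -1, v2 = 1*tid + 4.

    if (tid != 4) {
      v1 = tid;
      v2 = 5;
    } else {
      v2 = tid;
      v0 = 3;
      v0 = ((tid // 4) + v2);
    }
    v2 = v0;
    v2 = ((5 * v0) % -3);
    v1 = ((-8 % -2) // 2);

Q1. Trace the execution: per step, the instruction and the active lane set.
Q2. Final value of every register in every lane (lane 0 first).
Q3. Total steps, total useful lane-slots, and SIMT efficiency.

step 0: eval (tid != 4)              0xffffffff
step 1: v1 <- tid                    0xffffffef
step 2: v2 <- 5                      0xffffffef
step 3: v2 <- tid                    0x00000010
step 4: v0 <- 3                      0x00000010
step 5: v0 <- ((tid // 4) + v2)      0x00000010
step 6: v2 <- v0                     0xffffffff
step 7: v2 <- ((5 * v0) % -3)        0xffffffff
step 8: v1 <- ((-8 % -2) // 2)       0xffffffff

Answer: 9 steps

v0: 0,1,2,3,5,5,6,7,8,9,10,11,12,13,14,15,16,17,18,19,20,21,22,23,24,25,26,27,28,29,30,31
v1: 0,0,0,0,0,0,0,0,0,0,0,0,0,0,0,0,0,0,0,0,0,0,0,0,0,0,0,0,0,0,0,0
v2: 0,-1,-2,0,-2,-2,0,-1,-2,0,-1,-2,0,-1,-2,0,-1,-2,0,-1,-2,0,-1,-2,0,-1,-2,0,-1,-2,0,-1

steps = 9; useful = 193; efficiency = 193/288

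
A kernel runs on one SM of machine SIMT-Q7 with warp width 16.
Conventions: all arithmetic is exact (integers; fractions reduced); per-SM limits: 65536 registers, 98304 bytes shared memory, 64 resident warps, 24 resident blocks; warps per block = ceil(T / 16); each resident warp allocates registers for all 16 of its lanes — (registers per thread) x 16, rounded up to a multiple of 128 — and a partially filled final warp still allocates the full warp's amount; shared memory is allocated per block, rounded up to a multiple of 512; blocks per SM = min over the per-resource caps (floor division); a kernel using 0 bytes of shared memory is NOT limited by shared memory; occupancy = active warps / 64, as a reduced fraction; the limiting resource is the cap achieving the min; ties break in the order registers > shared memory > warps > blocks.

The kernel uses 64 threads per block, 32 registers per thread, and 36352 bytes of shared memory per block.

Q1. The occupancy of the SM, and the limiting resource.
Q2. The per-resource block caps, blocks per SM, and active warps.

Answer: occupancy 1/8, limited by shared memory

registers: 32 blocks
shared memory: 2 blocks
warps: 16 blocks
blocks: 24 blocks

Answer: 2 blocks, 8 active warps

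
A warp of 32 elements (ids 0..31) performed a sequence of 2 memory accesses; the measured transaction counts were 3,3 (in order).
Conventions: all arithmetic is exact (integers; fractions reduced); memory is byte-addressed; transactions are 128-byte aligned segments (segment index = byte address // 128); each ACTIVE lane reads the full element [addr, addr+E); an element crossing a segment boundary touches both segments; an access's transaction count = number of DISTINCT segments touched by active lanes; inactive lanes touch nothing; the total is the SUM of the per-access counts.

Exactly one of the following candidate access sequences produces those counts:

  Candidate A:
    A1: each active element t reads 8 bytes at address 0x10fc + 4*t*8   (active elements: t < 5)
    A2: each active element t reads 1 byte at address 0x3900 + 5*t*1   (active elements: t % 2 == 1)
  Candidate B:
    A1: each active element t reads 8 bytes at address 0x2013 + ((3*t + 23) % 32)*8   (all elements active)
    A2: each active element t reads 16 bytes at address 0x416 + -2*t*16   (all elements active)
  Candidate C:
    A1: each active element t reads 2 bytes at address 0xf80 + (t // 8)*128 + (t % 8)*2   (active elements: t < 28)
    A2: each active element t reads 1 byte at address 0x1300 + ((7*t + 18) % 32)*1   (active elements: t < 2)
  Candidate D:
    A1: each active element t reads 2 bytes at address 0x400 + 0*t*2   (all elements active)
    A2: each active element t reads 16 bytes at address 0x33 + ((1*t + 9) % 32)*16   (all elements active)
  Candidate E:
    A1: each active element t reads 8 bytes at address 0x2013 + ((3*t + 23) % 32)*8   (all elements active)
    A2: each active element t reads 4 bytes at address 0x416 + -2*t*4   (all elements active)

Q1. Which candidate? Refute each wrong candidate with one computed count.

A: A2 gives 2 transactions, not 3
B: A2 gives 9 transactions, not 3
C: A1 gives 4 transactions, not 3
D: A1 gives 1 transaction, not 3
E: all counts match (3,3)

Answer: E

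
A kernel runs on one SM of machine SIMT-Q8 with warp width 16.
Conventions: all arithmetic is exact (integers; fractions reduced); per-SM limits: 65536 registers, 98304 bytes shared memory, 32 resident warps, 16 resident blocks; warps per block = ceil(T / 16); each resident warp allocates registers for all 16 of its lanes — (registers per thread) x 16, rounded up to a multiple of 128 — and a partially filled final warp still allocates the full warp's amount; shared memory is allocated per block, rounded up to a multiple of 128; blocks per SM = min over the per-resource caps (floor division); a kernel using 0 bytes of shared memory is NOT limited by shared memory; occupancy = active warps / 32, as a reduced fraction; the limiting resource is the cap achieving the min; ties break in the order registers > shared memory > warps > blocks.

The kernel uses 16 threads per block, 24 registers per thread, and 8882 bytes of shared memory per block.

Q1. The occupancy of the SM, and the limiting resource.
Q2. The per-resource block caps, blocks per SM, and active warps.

Answer: occupancy 5/16, limited by shared memory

registers: 170 blocks
shared memory: 10 blocks
warps: 32 blocks
blocks: 16 blocks

Answer: 10 blocks, 10 active warps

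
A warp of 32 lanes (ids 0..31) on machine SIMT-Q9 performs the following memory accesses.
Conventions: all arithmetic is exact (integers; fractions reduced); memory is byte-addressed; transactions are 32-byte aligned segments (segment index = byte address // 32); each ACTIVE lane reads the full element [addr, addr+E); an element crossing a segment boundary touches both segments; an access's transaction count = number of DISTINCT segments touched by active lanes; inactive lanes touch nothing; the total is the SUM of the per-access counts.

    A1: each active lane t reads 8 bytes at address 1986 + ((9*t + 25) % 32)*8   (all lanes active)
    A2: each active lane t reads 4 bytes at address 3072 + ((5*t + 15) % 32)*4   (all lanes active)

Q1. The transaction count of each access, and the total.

A1: 9 transactions
A2: 4 transactions

Answer: 9,4; total 13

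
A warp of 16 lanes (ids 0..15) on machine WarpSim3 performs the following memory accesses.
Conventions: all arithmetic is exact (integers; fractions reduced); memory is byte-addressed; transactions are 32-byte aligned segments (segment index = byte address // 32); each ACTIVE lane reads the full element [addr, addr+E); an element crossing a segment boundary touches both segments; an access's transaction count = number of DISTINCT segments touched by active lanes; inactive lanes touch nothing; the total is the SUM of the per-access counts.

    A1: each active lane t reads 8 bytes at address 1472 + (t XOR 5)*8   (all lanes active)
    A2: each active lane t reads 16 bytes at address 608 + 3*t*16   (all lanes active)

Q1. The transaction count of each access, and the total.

A1: 4 transactions
A2: 16 transactions

Answer: 4,16; total 20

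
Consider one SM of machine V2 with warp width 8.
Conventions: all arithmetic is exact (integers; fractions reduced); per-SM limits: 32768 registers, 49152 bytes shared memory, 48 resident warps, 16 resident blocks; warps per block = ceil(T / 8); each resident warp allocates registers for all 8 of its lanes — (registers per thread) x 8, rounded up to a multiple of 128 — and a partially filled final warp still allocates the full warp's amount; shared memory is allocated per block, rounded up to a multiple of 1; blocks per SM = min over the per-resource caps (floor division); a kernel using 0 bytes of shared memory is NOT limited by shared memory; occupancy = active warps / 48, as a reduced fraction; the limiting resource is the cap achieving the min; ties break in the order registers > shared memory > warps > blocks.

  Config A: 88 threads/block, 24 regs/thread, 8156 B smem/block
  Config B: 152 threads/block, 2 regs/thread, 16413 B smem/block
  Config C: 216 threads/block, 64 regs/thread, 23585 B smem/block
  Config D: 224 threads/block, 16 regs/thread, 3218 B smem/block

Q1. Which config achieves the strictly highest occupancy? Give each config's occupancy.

occupancies: A 11/12, B 19/24, C 9/16, D 7/12

Answer: A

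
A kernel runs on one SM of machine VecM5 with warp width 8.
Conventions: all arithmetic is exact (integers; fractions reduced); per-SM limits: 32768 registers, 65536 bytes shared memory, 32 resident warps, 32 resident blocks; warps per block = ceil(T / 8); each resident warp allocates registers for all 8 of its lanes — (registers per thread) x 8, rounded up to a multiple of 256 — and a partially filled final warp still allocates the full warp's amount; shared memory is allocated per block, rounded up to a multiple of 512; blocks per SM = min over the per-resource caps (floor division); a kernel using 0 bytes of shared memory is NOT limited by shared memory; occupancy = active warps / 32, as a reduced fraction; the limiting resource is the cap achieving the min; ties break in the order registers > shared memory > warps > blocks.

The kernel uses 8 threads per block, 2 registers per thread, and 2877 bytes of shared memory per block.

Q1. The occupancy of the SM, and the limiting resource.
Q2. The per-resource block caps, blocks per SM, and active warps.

Answer: occupancy 21/32, limited by shared memory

registers: 128 blocks
shared memory: 21 blocks
warps: 32 blocks
blocks: 32 blocks

Answer: 21 blocks, 21 active warps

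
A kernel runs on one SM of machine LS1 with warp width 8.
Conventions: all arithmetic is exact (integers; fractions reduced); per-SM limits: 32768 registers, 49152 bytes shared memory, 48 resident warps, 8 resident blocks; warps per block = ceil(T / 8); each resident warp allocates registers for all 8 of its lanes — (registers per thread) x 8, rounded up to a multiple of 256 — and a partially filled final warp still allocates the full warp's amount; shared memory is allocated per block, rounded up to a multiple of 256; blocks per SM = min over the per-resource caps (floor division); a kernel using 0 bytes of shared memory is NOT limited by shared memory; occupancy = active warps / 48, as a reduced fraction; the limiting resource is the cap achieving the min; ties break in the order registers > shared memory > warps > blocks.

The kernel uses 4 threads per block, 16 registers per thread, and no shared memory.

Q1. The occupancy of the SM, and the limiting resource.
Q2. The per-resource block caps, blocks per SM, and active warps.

Answer: occupancy 1/6, limited by blocks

registers: 128 blocks
shared memory: no limit (kernel uses none)
warps: 48 blocks
blocks: 8 blocks

Answer: 8 blocks, 8 active warps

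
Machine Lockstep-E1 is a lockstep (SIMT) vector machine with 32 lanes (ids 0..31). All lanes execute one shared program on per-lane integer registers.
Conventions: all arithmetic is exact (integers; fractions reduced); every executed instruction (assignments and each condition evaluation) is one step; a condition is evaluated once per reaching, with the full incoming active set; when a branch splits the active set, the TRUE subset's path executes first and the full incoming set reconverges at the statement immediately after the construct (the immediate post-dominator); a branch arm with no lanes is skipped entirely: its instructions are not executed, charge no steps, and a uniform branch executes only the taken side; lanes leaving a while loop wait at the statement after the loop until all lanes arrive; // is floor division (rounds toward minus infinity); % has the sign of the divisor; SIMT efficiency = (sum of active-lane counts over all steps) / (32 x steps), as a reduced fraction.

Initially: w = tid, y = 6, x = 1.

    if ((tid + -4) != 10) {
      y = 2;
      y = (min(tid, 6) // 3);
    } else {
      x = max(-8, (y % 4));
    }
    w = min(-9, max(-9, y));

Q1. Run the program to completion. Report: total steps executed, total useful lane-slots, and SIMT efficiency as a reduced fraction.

Answer: 5 steps, 127 useful, 127/160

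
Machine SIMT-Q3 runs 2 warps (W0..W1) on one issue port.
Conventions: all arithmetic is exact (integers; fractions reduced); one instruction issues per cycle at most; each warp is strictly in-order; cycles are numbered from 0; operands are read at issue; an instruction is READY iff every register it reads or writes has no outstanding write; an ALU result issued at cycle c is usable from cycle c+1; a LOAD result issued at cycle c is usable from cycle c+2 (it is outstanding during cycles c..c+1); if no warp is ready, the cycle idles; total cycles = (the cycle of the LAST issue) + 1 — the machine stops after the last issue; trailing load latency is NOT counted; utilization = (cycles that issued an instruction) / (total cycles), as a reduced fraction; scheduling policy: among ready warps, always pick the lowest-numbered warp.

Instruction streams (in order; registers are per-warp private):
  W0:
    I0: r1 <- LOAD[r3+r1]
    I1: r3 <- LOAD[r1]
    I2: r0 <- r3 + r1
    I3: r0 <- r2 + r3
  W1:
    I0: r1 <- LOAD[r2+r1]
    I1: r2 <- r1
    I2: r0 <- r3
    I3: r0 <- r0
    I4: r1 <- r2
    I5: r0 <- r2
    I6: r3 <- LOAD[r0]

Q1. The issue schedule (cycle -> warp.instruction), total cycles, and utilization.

cycle 0: W0.I0
cycle 1: W1.I0
cycle 2: W0.I1
cycle 3: W1.I1
cycle 4: W0.I2
cycle 5: W0.I3
cycle 6: W1.I2
cycle 7: W1.I3
cycle 8: W1.I4
cycle 9: W1.I5
cycle 10: W1.I6

Answer: 11 cycles, utilization 1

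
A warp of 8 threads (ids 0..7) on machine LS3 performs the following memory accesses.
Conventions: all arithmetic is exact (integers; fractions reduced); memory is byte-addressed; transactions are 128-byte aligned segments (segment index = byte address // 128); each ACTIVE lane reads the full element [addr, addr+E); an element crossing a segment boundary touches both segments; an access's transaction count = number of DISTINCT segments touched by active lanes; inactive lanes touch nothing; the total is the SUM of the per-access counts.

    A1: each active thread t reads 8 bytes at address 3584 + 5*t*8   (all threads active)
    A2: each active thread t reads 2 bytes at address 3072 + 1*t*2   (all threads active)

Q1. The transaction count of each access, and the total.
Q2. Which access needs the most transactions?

A1: 3 transactions
A2: 1 transaction

Answer: 3,1; total 4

Answer: A1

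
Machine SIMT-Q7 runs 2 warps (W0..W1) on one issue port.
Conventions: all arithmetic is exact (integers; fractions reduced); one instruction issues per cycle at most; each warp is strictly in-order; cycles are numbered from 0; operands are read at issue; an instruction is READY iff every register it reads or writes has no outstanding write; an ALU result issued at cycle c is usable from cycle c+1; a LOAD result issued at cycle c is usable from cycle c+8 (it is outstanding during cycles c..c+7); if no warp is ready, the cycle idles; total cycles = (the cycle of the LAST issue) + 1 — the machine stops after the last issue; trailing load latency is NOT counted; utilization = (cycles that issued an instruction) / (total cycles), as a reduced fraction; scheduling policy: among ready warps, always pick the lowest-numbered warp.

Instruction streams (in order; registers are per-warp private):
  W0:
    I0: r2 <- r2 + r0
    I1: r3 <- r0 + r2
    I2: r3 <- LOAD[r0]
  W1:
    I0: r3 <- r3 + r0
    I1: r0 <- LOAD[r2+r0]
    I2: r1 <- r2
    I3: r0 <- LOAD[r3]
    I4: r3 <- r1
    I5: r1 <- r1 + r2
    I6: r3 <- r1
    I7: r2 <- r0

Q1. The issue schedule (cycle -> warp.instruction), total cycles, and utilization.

cycle 0: W0.I0
cycle 1: W0.I1
cycle 2: W0.I2
cycle 3: W1.I0
cycle 4: W1.I1
cycle 5: W1.I2
cycle 6: idle
cycle 7: idle
cycle 8: idle
cycle 9: idle
cycle 10: idle
cycle 11: idle
cycle 12: W1.I3
cycle 13: W1.I4
cycle 14: W1.I5
cycle 15: W1.I6
cycle 16: idle
cycle 17: idle
cycle 18: idle
cycle 19: idle
cycle 20: W1.I7

Answer: 21 cycles, utilization 11/21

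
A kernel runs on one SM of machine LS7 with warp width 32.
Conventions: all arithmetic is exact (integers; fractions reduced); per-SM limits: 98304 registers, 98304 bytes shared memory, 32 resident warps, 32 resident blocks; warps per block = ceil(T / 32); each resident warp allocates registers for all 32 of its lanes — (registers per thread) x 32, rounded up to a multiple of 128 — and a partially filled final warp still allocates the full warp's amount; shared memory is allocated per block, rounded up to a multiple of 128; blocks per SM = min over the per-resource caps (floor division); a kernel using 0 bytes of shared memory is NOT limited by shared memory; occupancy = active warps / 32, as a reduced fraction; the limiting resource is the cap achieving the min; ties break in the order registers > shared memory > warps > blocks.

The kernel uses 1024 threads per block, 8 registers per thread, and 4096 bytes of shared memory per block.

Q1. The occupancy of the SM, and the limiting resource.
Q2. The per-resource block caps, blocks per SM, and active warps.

Answer: occupancy 1, limited by warps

registers: 12 blocks
shared memory: 24 blocks
warps: 1 block
blocks: 32 blocks

Answer: 1 block, 32 active warps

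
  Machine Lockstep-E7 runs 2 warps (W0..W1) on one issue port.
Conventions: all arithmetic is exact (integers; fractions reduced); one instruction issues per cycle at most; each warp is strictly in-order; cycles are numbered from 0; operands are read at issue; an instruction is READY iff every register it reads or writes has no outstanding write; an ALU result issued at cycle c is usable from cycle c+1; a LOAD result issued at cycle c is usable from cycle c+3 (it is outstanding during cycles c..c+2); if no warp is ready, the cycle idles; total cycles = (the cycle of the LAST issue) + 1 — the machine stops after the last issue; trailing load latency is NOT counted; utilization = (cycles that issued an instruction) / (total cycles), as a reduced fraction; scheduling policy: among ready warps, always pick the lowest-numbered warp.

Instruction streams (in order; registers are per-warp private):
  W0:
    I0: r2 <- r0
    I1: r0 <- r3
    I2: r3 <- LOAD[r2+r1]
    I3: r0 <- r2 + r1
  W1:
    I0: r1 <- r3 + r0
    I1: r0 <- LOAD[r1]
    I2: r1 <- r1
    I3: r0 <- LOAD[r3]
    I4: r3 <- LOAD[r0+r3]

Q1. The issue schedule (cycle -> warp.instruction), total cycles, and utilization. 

cycle 0: W0.I0
cycle 1: W0.I1
cycle 2: W0.I2
cycle 3: W0.I3
cycle 4: W1.I0
cycle 5: W1.I1
cycle 6: W1.I2
cycle 7: idle
cycle 8: W1.I3
cycle 9: idle
cycle 10: idle
cycle 11: W1.I4

Answer: 12 cycles, utilization 3/4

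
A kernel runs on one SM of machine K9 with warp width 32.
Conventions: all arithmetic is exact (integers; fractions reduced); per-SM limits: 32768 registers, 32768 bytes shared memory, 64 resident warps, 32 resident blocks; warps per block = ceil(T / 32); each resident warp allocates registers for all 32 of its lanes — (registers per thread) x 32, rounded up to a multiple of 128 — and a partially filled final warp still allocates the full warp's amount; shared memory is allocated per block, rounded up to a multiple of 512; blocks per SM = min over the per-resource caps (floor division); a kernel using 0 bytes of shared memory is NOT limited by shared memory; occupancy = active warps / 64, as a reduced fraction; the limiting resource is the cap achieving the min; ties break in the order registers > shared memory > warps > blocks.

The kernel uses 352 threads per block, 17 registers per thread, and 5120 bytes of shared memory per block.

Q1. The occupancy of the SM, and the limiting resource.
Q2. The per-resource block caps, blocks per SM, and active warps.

Answer: occupancy 11/16, limited by registers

registers: 4 blocks
shared memory: 6 blocks
warps: 5 blocks
blocks: 32 blocks

Answer: 4 blocks, 44 active warps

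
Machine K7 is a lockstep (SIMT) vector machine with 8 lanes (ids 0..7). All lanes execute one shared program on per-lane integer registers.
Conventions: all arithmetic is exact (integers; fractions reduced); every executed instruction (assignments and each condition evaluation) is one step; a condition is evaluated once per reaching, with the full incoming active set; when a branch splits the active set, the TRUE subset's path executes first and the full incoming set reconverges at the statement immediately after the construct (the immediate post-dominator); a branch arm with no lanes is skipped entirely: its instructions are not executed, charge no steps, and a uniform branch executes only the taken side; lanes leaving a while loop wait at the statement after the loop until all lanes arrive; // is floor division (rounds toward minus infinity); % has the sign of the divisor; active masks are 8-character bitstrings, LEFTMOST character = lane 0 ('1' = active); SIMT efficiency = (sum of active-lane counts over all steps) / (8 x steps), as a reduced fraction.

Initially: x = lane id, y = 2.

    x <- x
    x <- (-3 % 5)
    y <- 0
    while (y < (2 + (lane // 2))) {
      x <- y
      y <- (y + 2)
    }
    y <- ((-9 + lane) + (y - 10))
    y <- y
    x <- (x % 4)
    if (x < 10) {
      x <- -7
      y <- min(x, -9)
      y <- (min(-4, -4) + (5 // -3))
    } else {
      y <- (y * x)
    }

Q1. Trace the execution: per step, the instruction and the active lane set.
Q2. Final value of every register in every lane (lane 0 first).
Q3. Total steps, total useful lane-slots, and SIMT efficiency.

step 0: x <- x                       11111111
step 1: x <- (-3 % 5)                11111111
step 2: y <- 0                       11111111
step 3: eval (y < (2 + (lane // 2))) 11111111
step 4: x <- y                       11111111
step 5: y <- (y + 2)                 11111111
step 6: eval (y < (2 + (lane // 2))) 11111111
step 7: x <- y                       00111111
step 8: y <- (y + 2)                 00111111
step 9: eval (y < (2 + (lane // 2))) 00111111
step 10: x <- y                       00000011
step 11: y <- (y + 2)                 00000011
step 12: eval (y < (2 + (lane // 2))) 00000011
step 13: y <- ((-9 + lane) + (y - 10)) 11111111
step 14: y <- y                       11111111
step 15: x <- (x % 4)                 11111111
step 16: eval (x < 10)                11111111
step 17: x <- -7                      11111111
step 18: y <- min(x, -9)              11111111
step 19: y <- (min(-4, -4) + (5 // -3)) 11111111

Answer: 20 steps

x: -7,-7,-7,-7,-7,-7,-7,-7
y: -6,-6,-6,-6,-6,-6,-6,-6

steps = 20; useful = 136; efficiency = 136/160 = 17/20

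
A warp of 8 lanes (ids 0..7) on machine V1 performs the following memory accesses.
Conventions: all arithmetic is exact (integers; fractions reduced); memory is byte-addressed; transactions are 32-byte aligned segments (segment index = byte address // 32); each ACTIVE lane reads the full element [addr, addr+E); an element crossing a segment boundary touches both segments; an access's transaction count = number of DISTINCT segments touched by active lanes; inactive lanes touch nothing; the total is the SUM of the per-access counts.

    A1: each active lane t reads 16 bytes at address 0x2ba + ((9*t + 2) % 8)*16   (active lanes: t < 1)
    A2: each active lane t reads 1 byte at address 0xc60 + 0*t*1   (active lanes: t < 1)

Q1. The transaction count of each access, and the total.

A1: 2 transactions
A2: 1 transaction

Answer: 2,1; total 3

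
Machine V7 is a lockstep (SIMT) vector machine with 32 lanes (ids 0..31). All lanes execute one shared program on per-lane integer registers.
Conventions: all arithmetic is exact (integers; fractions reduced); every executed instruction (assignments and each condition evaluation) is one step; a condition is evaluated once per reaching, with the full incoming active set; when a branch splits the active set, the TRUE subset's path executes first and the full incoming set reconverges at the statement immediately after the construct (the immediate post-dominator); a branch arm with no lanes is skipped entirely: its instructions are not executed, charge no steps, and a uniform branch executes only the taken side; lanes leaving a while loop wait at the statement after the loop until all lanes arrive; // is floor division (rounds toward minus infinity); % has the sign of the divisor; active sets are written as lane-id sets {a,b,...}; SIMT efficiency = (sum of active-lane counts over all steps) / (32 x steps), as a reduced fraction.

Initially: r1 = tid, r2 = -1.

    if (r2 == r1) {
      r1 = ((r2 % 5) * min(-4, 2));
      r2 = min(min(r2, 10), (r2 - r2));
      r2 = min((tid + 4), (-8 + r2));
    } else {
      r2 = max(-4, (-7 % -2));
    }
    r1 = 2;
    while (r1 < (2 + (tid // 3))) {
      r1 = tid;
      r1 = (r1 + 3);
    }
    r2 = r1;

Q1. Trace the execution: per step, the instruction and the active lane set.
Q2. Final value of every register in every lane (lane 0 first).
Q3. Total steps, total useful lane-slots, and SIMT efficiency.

step 0: eval (r2 == r1)              {0,1,2,3,4,5,6,7,8,9,10,11,12,13,14,15,16,17,18,19,20,21,22,23,24,25,26,27,28,29,30,31}
step 1: r2 <- max(-4, (-7 % -2))     {0,1,2,3,4,5,6,7,8,9,10,11,12,13,14,15,16,17,18,19,20,21,22,23,24,25,26,27,28,29,30,31}
step 2: r1 <- 2                      {0,1,2,3,4,5,6,7,8,9,10,11,12,13,14,15,16,17,18,19,20,21,22,23,24,25,26,27,28,29,30,31}
step 3: eval (r1 < (2 + (tid // 3))) {0,1,2,3,4,5,6,7,8,9,10,11,12,13,14,15,16,17,18,19,20,21,22,23,24,25,26,27,28,29,30,31}
step 4: r1 <- tid                    {3,4,5,6,7,8,9,10,11,12,13,14,15,16,17,18,19,20,21,22,23,24,25,26,27,28,29,30,31}
step 5: r1 <- (r1 + 3)               {3,4,5,6,7,8,9,10,11,12,13,14,15,16,17,18,19,20,21,22,23,24,25,26,27,28,29,30,31}
step 6: eval (r1 < (2 + (tid // 3))) {3,4,5,6,7,8,9,10,11,12,13,14,15,16,17,18,19,20,21,22,23,24,25,26,27,28,29,30,31}
step 7: r2 <- r1                     {0,1,2,3,4,5,6,7,8,9,10,11,12,13,14,15,16,17,18,19,20,21,22,23,24,25,26,27,28,29,30,31}

Answer: 8 steps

r1: 2,2,2,6,7,8,9,10,11,12,13,14,15,16,17,18,19,20,21,22,23,24,25,26,27,28,29,30,31,32,33,34
r2: 2,2,2,6,7,8,9,10,11,12,13,14,15,16,17,18,19,20,21,22,23,24,25,26,27,28,29,30,31,32,33,34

steps = 8; useful = 247; efficiency = 247/256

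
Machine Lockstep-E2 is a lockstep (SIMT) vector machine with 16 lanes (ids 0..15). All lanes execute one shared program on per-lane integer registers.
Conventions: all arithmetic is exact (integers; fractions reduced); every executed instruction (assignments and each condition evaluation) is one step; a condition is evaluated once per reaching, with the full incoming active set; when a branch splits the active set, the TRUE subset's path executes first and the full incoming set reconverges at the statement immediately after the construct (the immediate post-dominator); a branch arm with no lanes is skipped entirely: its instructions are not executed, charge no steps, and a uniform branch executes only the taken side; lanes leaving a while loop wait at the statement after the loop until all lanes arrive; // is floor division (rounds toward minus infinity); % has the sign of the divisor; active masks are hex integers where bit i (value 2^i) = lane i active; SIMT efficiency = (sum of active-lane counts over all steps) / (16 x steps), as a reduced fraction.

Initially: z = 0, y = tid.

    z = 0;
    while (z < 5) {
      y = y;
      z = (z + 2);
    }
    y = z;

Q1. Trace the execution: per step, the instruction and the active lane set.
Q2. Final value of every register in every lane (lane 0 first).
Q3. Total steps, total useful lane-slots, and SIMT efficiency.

step 0: z <- 0                       0xffff
step 1: eval (z < 5)                 0xffff
step 2: y <- y                       0xffff
step 3: z <- (z + 2)                 0xffff
step 4: eval (z < 5)                 0xffff
step 5: y <- y                       0xffff
step 6: z <- (z + 2)                 0xffff
step 7: eval (z < 5)                 0xffff
step 8: y <- y                       0xffff
step 9: z <- (z + 2)                 0xffff
step 10: eval (z < 5)                 0xffff
step 11: y <- z                       0xffff

Answer: 12 steps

z: 6,6,6,6,6,6,6,6,6,6,6,6,6,6,6,6
y: 6,6,6,6,6,6,6,6,6,6,6,6,6,6,6,6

steps = 12; useful = 192; efficiency = 192/192 = 1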